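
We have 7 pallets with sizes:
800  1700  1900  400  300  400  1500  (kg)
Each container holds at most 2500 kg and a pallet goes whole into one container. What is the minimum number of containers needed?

3

Total = 1900 + 1700 + 1500 + 800 + 400 + 400 + 300 = 7000 kg.
Lower bound: ⌈7000/2500⌉ = 3 containers.
A packing using 3 containers:
  container 1: 1900 + 400 = 2300
  container 2: 1700 + 800 = 2500
  container 3: 1500 + 400 + 300 = 2200
This matches the lower bound, so 3 is optimal.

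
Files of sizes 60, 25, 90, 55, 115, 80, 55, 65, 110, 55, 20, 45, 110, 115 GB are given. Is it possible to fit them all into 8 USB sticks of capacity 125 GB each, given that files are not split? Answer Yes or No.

Total = 1000 GB; ⌈1000/125⌉ = 8.
The bound of 8 does not rule out 8, but exhaustive search shows no assignment into 8 USB sticks of capacity 125 GB exists — the minimum is 9.

No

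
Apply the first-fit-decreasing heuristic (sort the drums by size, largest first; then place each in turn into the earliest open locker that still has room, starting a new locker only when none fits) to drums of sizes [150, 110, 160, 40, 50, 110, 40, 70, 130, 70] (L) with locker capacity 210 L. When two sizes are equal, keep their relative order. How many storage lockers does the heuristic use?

Sorted descending: 160, 150, 130, 110, 110, 70, 70, 50, 40, 40.
  160 → locker 1 (new)  [load 160/210]
  150 → locker 2 (new)  [load 150/210]
  130 → locker 3 (new)  [load 130/210]
  110 → locker 4 (new)  [load 110/210]
  110 → locker 5 (new)  [load 110/210]
  70 → locker 3  [load 200/210]
  70 → locker 4  [load 180/210]
  50 → locker 1  [load 210/210]
  40 → locker 2  [load 190/210]
  40 → locker 5  [load 150/210]
5 storage lockers opened.

5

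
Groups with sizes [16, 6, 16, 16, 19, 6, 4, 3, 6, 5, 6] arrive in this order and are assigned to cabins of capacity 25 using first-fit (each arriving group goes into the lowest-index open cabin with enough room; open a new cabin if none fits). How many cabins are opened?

5

  16 → cabin 1 (new)  [load 16/25]
  6 → cabin 1  [load 22/25]
  16 → cabin 2 (new)  [load 16/25]
  16 → cabin 3 (new)  [load 16/25]
  19 → cabin 4 (new)  [load 19/25]
  6 → cabin 2  [load 22/25]
  4 → cabin 3  [load 20/25]
  3 → cabin 1  [load 25/25]
  6 → cabin 4  [load 25/25]
  5 → cabin 3  [load 25/25]
  6 → cabin 5 (new)  [load 6/25]
5 cabins opened.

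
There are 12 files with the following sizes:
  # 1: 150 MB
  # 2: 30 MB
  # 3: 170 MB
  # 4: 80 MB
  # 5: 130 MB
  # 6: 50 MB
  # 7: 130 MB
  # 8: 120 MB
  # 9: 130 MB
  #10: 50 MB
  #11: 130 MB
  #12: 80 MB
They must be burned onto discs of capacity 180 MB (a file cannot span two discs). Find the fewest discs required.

Total = 170 + 150 + 130 + 130 + 130 + 130 + 120 + 80 + 80 + 50 + 50 + 30 = 1250 MB.
Lower bound: ⌈1250/180⌉ = 7 discs.
A packing using 8 discs:
  disc 1: 170 = 170
  disc 2: 150 + 30 = 180
  disc 3: 130 + 50 = 180
  disc 4: 130 + 50 = 180
  disc 5: 130 = 130
  disc 6: 130 = 130
  disc 7: 120 = 120
  disc 8: 80 + 80 = 160
No arrangement into 7 discs stays within capacity, so 8 is optimal.

8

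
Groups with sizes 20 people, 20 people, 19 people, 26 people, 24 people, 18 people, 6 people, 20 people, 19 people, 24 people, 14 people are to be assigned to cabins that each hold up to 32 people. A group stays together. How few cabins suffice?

Total = 26 + 24 + 24 + 20 + 20 + 20 + 19 + 19 + 18 + 14 + 6 = 210 people.
Lower bound: ⌈210/32⌉ = 7 cabins.
Also, 9 groups each exceed 16 people, and no two of those can share a cabin, so at least 9 cabins are needed.
A packing using 9 cabins:
  cabin 1: 26 + 6 = 32
  cabin 2: 24 = 24
  cabin 3: 24 = 24
  cabin 4: 20 = 20
  cabin 5: 20 = 20
  cabin 6: 20 = 20
  cabin 7: 19 = 19
  cabin 8: 19 = 19
  cabin 9: 18 + 14 = 32
This matches the lower bound, so 9 is optimal.

9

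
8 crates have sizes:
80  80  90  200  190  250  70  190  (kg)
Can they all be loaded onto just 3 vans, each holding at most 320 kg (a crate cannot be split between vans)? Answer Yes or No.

No

Total = 1150 kg; ⌈1150/320⌉ = 4.
At least 4 vans are required, but only 3 are allowed.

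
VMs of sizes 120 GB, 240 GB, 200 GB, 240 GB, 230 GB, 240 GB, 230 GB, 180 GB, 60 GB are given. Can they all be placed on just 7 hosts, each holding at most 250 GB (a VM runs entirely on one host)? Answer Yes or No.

No

Total = 1740 GB; ⌈1740/250⌉ = 7.
The bound of 7 does not rule out 7, but exhaustive search shows no assignment into 7 hosts of capacity 250 GB exists — the minimum is 8.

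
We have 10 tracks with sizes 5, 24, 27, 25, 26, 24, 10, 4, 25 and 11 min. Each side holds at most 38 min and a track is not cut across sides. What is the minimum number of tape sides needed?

6

Total = 27 + 26 + 25 + 25 + 24 + 24 + 11 + 10 + 5 + 4 = 181 min.
Lower bound: ⌈181/38⌉ = 5 tape sides.
Also, 6 tracks each exceed 19 min, and no two of those can share a side, so at least 6 tape sides are needed.
A packing using 6 tape sides:
  side 1: 27 + 11 = 38
  side 2: 26 + 10 = 36
  side 3: 25 + 5 + 4 = 34
  side 4: 25 = 25
  side 5: 24 = 24
  side 6: 24 = 24
This matches the lower bound, so 6 is optimal.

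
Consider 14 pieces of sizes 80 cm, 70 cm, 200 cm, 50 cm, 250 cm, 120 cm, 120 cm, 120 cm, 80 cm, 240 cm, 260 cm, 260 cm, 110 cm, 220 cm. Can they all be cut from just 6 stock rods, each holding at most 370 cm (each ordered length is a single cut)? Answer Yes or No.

Yes

A valid assignment using 6 stock rods:
  stock rod 1: 260 + 110 = 370
  stock rod 2: 260 + 80 = 340
  stock rod 3: 250 + 120 = 370
  stock rod 4: 240 + 120 = 360
  stock rod 5: 220 + 80 + 70 = 370
  stock rod 6: 200 + 120 + 50 = 370
Every load is within 370 cm, so 6 stock rods suffice.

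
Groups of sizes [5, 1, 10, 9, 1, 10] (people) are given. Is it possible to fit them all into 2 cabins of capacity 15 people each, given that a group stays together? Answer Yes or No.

No

Total = 36 people; ⌈36/15⌉ = 3.
At least 3 cabins are required, but only 2 are allowed.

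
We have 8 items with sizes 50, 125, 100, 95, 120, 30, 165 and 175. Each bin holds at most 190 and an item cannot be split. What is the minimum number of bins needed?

6

Total = 175 + 165 + 125 + 120 + 100 + 95 + 50 + 30 = 860.
Lower bound: ⌈860/190⌉ = 5 bins.
A packing using 6 bins:
  bin 1: 175 = 175
  bin 2: 165 = 165
  bin 3: 125 + 50 = 175
  bin 4: 120 + 30 = 150
  bin 5: 100 = 100
  bin 6: 95 = 95
No arrangement into 5 bins stays within capacity, so 6 is optimal.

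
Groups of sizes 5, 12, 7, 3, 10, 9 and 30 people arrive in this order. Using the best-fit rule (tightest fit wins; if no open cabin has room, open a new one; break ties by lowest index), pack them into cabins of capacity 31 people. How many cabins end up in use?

3

  5 → cabin 1 (new)  [load 5/31]
  12 → cabin 1  [load 17/31]
  7 → cabin 1  [load 24/31]
  3 → cabin 1  [load 27/31]
  10 → cabin 2 (new)  [load 10/31]
  9 → cabin 2  [load 19/31]
  30 → cabin 3 (new)  [load 30/31]
3 cabins opened.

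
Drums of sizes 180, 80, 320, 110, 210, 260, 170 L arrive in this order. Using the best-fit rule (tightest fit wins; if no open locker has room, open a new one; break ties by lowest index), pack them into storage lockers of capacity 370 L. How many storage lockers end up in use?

  180 → locker 1 (new)  [load 180/370]
  80 → locker 1  [load 260/370]
  320 → locker 2 (new)  [load 320/370]
  110 → locker 1  [load 370/370]
  210 → locker 3 (new)  [load 210/370]
  260 → locker 4 (new)  [load 260/370]
  170 → locker 5 (new)  [load 170/370]
5 storage lockers opened.

5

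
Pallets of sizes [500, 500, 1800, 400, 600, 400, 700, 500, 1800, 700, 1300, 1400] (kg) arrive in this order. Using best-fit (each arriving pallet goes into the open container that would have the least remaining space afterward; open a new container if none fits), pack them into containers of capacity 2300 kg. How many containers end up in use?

  500 → container 1 (new)  [load 500/2300]
  500 → container 1  [load 1000/2300]
  1800 → container 2 (new)  [load 1800/2300]
  400 → container 2  [load 2200/2300]
  600 → container 1  [load 1600/2300]
  400 → container 1  [load 2000/2300]
  700 → container 3 (new)  [load 700/2300]
  500 → container 3  [load 1200/2300]
  1800 → container 4 (new)  [load 1800/2300]
  700 → container 3  [load 1900/2300]
  1300 → container 5 (new)  [load 1300/2300]
  1400 → container 6 (new)  [load 1400/2300]
6 containers opened.

6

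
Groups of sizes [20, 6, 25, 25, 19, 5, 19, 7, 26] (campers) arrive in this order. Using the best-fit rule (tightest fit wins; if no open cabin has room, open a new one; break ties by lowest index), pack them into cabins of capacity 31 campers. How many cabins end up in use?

6

  20 → cabin 1 (new)  [load 20/31]
  6 → cabin 1  [load 26/31]
  25 → cabin 2 (new)  [load 25/31]
  25 → cabin 3 (new)  [load 25/31]
  19 → cabin 4 (new)  [load 19/31]
  5 → cabin 1  [load 31/31]
  19 → cabin 5 (new)  [load 19/31]
  7 → cabin 4  [load 26/31]
  26 → cabin 6 (new)  [load 26/31]
6 cabins opened.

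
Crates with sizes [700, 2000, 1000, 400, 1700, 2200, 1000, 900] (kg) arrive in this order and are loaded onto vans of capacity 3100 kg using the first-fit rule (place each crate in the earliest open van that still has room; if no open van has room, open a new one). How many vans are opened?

4

  700 → van 1 (new)  [load 700/3100]
  2000 → van 1  [load 2700/3100]
  1000 → van 2 (new)  [load 1000/3100]
  400 → van 1  [load 3100/3100]
  1700 → van 2  [load 2700/3100]
  2200 → van 3 (new)  [load 2200/3100]
  1000 → van 4 (new)  [load 1000/3100]
  900 → van 3  [load 3100/3100]
4 vans opened.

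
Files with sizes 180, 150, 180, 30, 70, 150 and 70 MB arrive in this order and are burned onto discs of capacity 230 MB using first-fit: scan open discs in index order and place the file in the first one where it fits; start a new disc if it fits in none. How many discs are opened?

  180 → disc 1 (new)  [load 180/230]
  150 → disc 2 (new)  [load 150/230]
  180 → disc 3 (new)  [load 180/230]
  30 → disc 1  [load 210/230]
  70 → disc 2  [load 220/230]
  150 → disc 4 (new)  [load 150/230]
  70 → disc 4  [load 220/230]
4 discs opened.

4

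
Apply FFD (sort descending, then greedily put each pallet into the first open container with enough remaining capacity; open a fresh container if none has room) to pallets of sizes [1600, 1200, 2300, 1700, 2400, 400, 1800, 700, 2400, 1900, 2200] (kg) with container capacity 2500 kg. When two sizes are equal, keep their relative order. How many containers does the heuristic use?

9

Sorted descending: 2400, 2400, 2300, 2200, 1900, 1800, 1700, 1600, 1200, 700, 400.
  2400 → container 1 (new)  [load 2400/2500]
  2400 → container 2 (new)  [load 2400/2500]
  2300 → container 3 (new)  [load 2300/2500]
  2200 → container 4 (new)  [load 2200/2500]
  1900 → container 5 (new)  [load 1900/2500]
  1800 → container 6 (new)  [load 1800/2500]
  1700 → container 7 (new)  [load 1700/2500]
  1600 → container 8 (new)  [load 1600/2500]
  1200 → container 9 (new)  [load 1200/2500]
  700 → container 6  [load 2500/2500]
  400 → container 5  [load 2300/2500]
9 containers opened.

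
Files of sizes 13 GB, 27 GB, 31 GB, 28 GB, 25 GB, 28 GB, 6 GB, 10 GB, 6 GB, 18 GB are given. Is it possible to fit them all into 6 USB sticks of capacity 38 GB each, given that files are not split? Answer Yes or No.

Yes

A valid assignment using 6 USB sticks:
  USB stick 1: 31 + 6 = 37
  USB stick 2: 28 + 10 = 38
  USB stick 3: 28 + 6 = 34
  USB stick 4: 27 = 27
  USB stick 5: 25 + 13 = 38
  USB stick 6: 18 = 18
Every load is within 38 GB, so 6 USB sticks suffice.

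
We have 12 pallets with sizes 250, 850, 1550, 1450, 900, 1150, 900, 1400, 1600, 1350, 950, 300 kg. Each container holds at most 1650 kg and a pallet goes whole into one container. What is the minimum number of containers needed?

10

Total = 1600 + 1550 + 1450 + 1400 + 1350 + 1150 + 950 + 900 + 900 + 850 + 300 + 250 = 12650 kg.
Lower bound: ⌈12650/1650⌉ = 8 containers.
Also, 10 pallets each exceed 825 kg, and no two of those can share a container, so at least 10 containers are needed.
A packing using 10 containers:
  container 1: 1600 = 1600
  container 2: 1550 = 1550
  container 3: 1450 = 1450
  container 4: 1400 + 250 = 1650
  container 5: 1350 + 300 = 1650
  container 6: 1150 = 1150
  container 7: 950 = 950
  container 8: 900 = 900
  container 9: 900 = 900
  container 10: 850 = 850
This matches the lower bound, so 10 is optimal.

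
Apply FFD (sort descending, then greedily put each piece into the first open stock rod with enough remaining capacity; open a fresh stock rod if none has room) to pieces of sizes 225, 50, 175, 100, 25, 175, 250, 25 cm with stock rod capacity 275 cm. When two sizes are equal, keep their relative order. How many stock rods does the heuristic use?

4

Sorted descending: 250, 225, 175, 175, 100, 50, 25, 25.
  250 → stock rod 1 (new)  [load 250/275]
  225 → stock rod 2 (new)  [load 225/275]
  175 → stock rod 3 (new)  [load 175/275]
  175 → stock rod 4 (new)  [load 175/275]
  100 → stock rod 3  [load 275/275]
  50 → stock rod 2  [load 275/275]
  25 → stock rod 1  [load 275/275]
  25 → stock rod 4  [load 200/275]
4 stock rods opened.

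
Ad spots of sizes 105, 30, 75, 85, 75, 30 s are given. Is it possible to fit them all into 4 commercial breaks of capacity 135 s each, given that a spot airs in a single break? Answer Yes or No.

Yes

A valid assignment using 4 commercial breaks:
  break 1: 105 + 30 = 135
  break 2: 85 + 30 = 115
  break 3: 75 = 75
  break 4: 75 = 75
Every load is within 135 s, so 4 commercial breaks suffice.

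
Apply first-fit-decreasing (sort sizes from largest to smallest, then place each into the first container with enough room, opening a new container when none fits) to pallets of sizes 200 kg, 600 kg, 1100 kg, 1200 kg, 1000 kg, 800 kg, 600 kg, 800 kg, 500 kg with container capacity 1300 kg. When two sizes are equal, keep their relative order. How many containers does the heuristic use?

Sorted descending: 1200, 1100, 1000, 800, 800, 600, 600, 500, 200.
  1200 → container 1 (new)  [load 1200/1300]
  1100 → container 2 (new)  [load 1100/1300]
  1000 → container 3 (new)  [load 1000/1300]
  800 → container 4 (new)  [load 800/1300]
  800 → container 5 (new)  [load 800/1300]
  600 → container 6 (new)  [load 600/1300]
  600 → container 6  [load 1200/1300]
  500 → container 4  [load 1300/1300]
  200 → container 2  [load 1300/1300]
6 containers opened.

6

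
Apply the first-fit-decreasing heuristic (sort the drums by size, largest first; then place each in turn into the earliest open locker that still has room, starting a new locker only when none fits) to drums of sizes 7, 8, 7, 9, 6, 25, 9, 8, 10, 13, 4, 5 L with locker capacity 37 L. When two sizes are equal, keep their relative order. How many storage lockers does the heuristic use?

4

Sorted descending: 25, 13, 10, 9, 9, 8, 8, 7, 7, 6, 5, 4.
  25 → locker 1 (new)  [load 25/37]
  13 → locker 2 (new)  [load 13/37]
  10 → locker 1  [load 35/37]
  9 → locker 2  [load 22/37]
  9 → locker 2  [load 31/37]
  8 → locker 3 (new)  [load 8/37]
  8 → locker 3  [load 16/37]
  7 → locker 3  [load 23/37]
  7 → locker 3  [load 30/37]
  6 → locker 2  [load 37/37]
  5 → locker 3  [load 35/37]
  4 → locker 4 (new)  [load 4/37]
4 storage lockers opened.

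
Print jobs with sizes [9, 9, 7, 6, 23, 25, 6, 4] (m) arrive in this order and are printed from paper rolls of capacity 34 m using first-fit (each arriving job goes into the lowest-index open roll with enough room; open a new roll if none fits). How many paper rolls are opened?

  9 → roll 1 (new)  [load 9/34]
  9 → roll 1  [load 18/34]
  7 → roll 1  [load 25/34]
  6 → roll 1  [load 31/34]
  23 → roll 2 (new)  [load 23/34]
  25 → roll 3 (new)  [load 25/34]
  6 → roll 2  [load 29/34]
  4 → roll 2  [load 33/34]
3 paper rolls opened.

3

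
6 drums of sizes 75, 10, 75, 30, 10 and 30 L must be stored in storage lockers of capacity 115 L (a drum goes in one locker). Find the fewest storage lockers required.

Total = 75 + 75 + 30 + 30 + 10 + 10 = 230 L.
Lower bound: ⌈230/115⌉ = 2 storage lockers.
A packing using 2 storage lockers:
  locker 1: 75 + 30 + 10 = 115
  locker 2: 75 + 30 + 10 = 115
This matches the lower bound, so 2 is optimal.

2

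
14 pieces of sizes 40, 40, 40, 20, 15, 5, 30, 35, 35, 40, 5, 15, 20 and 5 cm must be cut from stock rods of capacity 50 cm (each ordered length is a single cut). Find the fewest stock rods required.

8

Total = 40 + 40 + 40 + 40 + 35 + 35 + 30 + 20 + 20 + 15 + 15 + 5 + 5 + 5 = 345 cm.
Lower bound: ⌈345/50⌉ = 7 stock rods.
A packing using 8 stock rods:
  stock rod 1: 40 + 5 + 5 = 50
  stock rod 2: 40 + 5 = 45
  stock rod 3: 40 = 40
  stock rod 4: 40 = 40
  stock rod 5: 35 + 15 = 50
  stock rod 6: 35 + 15 = 50
  stock rod 7: 30 + 20 = 50
  stock rod 8: 20 = 20
No arrangement into 7 stock rods stays within capacity, so 8 is optimal.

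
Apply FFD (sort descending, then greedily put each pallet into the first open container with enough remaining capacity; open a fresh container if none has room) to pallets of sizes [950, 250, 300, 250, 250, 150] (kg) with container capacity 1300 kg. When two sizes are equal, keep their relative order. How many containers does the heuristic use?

2

Sorted descending: 950, 300, 250, 250, 250, 150.
  950 → container 1 (new)  [load 950/1300]
  300 → container 1  [load 1250/1300]
  250 → container 2 (new)  [load 250/1300]
  250 → container 2  [load 500/1300]
  250 → container 2  [load 750/1300]
  150 → container 2  [load 900/1300]
2 containers opened.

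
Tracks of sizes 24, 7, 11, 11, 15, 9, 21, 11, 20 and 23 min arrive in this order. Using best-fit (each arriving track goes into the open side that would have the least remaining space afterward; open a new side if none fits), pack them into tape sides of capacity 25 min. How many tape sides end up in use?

7

  24 → side 1 (new)  [load 24/25]
  7 → side 2 (new)  [load 7/25]
  11 → side 2  [load 18/25]
  11 → side 3 (new)  [load 11/25]
  15 → side 4 (new)  [load 15/25]
  9 → side 4  [load 24/25]
  21 → side 5 (new)  [load 21/25]
  11 → side 3  [load 22/25]
  20 → side 6 (new)  [load 20/25]
  23 → side 7 (new)  [load 23/25]
7 tape sides opened.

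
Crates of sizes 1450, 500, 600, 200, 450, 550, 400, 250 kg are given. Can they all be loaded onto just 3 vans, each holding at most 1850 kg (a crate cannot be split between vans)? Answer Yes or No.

A valid assignment using 3 vans:
  van 1: 1450 + 400 = 1850
  van 2: 600 + 550 + 500 + 200 = 1850
  van 3: 450 + 250 = 700
Every load is within 1850 kg, so 3 vans suffice.

Yes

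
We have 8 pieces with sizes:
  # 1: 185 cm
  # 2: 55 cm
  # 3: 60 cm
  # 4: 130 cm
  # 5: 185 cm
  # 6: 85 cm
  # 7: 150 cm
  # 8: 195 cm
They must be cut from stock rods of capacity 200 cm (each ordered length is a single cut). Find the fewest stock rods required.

Total = 195 + 185 + 185 + 150 + 130 + 85 + 60 + 55 = 1045 cm.
Lower bound: ⌈1045/200⌉ = 6 stock rods.
A packing using 6 stock rods:
  stock rod 1: 195 = 195
  stock rod 2: 185 = 185
  stock rod 3: 185 = 185
  stock rod 4: 150 = 150
  stock rod 5: 130 + 60 = 190
  stock rod 6: 85 + 55 = 140
This matches the lower bound, so 6 is optimal.

6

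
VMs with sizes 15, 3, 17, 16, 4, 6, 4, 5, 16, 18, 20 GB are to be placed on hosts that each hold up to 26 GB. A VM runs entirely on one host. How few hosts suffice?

6

Total = 20 + 18 + 17 + 16 + 16 + 15 + 6 + 5 + 4 + 4 + 3 = 124 GB.
Lower bound: ⌈124/26⌉ = 5 hosts.
Also, 6 VMs each exceed 13 GB, and no two of those can share a host, so at least 6 hosts are needed.
A packing using 6 hosts:
  host 1: 20 + 6 = 26
  host 2: 18 + 5 + 3 = 26
  host 3: 17 + 4 + 4 = 25
  host 4: 16 = 16
  host 5: 16 = 16
  host 6: 15 = 15
This matches the lower bound, so 6 is optimal.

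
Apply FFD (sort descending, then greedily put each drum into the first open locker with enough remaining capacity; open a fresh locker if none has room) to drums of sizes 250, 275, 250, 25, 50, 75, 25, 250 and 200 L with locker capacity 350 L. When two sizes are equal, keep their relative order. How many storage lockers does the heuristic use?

5

Sorted descending: 275, 250, 250, 250, 200, 75, 50, 25, 25.
  275 → locker 1 (new)  [load 275/350]
  250 → locker 2 (new)  [load 250/350]
  250 → locker 3 (new)  [load 250/350]
  250 → locker 4 (new)  [load 250/350]
  200 → locker 5 (new)  [load 200/350]
  75 → locker 1  [load 350/350]
  50 → locker 2  [load 300/350]
  25 → locker 2  [load 325/350]
  25 → locker 2  [load 350/350]
5 storage lockers opened.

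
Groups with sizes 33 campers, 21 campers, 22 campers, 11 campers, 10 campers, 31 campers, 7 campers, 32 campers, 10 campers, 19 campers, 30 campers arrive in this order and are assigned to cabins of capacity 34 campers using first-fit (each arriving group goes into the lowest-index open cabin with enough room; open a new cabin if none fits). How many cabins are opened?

  33 → cabin 1 (new)  [load 33/34]
  21 → cabin 2 (new)  [load 21/34]
  22 → cabin 3 (new)  [load 22/34]
  11 → cabin 2  [load 32/34]
  10 → cabin 3  [load 32/34]
  31 → cabin 4 (new)  [load 31/34]
  7 → cabin 5 (new)  [load 7/34]
  32 → cabin 6 (new)  [load 32/34]
  10 → cabin 5  [load 17/34]
  19 → cabin 7 (new)  [load 19/34]
  30 → cabin 8 (new)  [load 30/34]
8 cabins opened.

8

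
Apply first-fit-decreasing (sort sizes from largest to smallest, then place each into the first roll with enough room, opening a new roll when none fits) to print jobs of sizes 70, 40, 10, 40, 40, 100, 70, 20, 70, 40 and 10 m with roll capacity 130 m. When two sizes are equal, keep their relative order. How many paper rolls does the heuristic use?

5

Sorted descending: 100, 70, 70, 70, 40, 40, 40, 40, 20, 10, 10.
  100 → roll 1 (new)  [load 100/130]
  70 → roll 2 (new)  [load 70/130]
  70 → roll 3 (new)  [load 70/130]
  70 → roll 4 (new)  [load 70/130]
  40 → roll 2  [load 110/130]
  40 → roll 3  [load 110/130]
  40 → roll 4  [load 110/130]
  40 → roll 5 (new)  [load 40/130]
  20 → roll 1  [load 120/130]
  10 → roll 1  [load 130/130]
  10 → roll 2  [load 120/130]
5 paper rolls opened.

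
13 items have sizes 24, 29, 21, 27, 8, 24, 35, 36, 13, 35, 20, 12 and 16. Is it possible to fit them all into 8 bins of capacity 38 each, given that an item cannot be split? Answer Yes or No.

Total = 300; ⌈300/38⌉ = 8.
9 items each exceed half the capacity and cannot share a bin, forcing at least 9 bins.
At least 9 bins are required, but only 8 are allowed.

No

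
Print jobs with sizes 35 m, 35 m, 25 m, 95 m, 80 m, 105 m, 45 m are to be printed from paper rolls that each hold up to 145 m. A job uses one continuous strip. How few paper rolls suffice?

3

Total = 105 + 95 + 80 + 45 + 35 + 35 + 25 = 420 m.
Lower bound: ⌈420/145⌉ = 3 paper rolls.
A packing using 3 paper rolls:
  roll 1: 105 + 35 = 140
  roll 2: 95 + 45 = 140
  roll 3: 80 + 35 + 25 = 140
This matches the lower bound, so 3 is optimal.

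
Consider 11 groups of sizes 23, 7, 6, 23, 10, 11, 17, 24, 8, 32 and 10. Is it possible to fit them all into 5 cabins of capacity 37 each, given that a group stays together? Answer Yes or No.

A valid assignment using 5 cabins:
  cabin 1: 32 = 32
  cabin 2: 24 + 11 = 35
  cabin 3: 23 + 10 = 33
  cabin 4: 23 + 8 + 6 = 37
  cabin 5: 17 + 10 + 7 = 34
Every load is within 37, so 5 cabins suffice.

Yes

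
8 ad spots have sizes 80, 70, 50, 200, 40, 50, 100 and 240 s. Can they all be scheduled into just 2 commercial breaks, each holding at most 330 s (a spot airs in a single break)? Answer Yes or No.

No

Total = 830 s; ⌈830/330⌉ = 3.
At least 3 commercial breaks are required, but only 2 are allowed.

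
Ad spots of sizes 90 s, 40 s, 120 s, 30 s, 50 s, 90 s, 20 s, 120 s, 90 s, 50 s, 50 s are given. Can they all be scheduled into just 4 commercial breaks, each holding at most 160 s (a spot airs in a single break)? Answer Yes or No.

Total = 750 s; ⌈750/160⌉ = 5.
At least 5 commercial breaks are required, but only 4 are allowed.

No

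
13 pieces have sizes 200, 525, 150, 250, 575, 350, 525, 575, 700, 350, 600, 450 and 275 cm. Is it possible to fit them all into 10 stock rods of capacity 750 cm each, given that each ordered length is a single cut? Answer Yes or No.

Yes

A valid assignment using 9 stock rods:
  stock rod 1: 700 = 700
  stock rod 2: 600 + 150 = 750
  stock rod 3: 575 = 575
  stock rod 4: 575 = 575
  stock rod 5: 525 + 200 = 725
  stock rod 6: 525 = 525
  stock rod 7: 450 + 275 = 725
  stock rod 8: 350 + 350 = 700
  stock rod 9: 250 = 250
That uses only 9 ≤ 10, so 10 stock rods are enough.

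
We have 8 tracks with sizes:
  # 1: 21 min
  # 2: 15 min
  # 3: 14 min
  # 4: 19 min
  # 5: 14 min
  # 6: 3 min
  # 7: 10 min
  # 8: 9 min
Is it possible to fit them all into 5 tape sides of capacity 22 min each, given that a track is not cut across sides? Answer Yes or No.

Total = 105 min; ⌈105/22⌉ = 5.
The bound of 5 does not rule out 5, but exhaustive search shows no assignment into 5 tape sides of capacity 22 min exists — the minimum is 6.

No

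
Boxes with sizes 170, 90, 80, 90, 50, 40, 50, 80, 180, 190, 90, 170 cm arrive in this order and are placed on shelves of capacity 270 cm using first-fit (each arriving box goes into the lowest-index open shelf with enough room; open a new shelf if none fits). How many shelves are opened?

  170 → shelf 1 (new)  [load 170/270]
  90 → shelf 1  [load 260/270]
  80 → shelf 2 (new)  [load 80/270]
  90 → shelf 2  [load 170/270]
  50 → shelf 2  [load 220/270]
  40 → shelf 2  [load 260/270]
  50 → shelf 3 (new)  [load 50/270]
  80 → shelf 3  [load 130/270]
  180 → shelf 4 (new)  [load 180/270]
  190 → shelf 5 (new)  [load 190/270]
  90 → shelf 3  [load 220/270]
  170 → shelf 6 (new)  [load 170/270]
6 shelves opened.

6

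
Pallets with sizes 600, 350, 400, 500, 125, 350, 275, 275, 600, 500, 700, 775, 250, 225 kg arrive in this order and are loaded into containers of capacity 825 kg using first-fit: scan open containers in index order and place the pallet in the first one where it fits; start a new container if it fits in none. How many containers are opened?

8

  600 → container 1 (new)  [load 600/825]
  350 → container 2 (new)  [load 350/825]
  400 → container 2  [load 750/825]
  500 → container 3 (new)  [load 500/825]
  125 → container 1  [load 725/825]
  350 → container 4 (new)  [load 350/825]
  275 → container 3  [load 775/825]
  275 → container 4  [load 625/825]
  600 → container 5 (new)  [load 600/825]
  500 → container 6 (new)  [load 500/825]
  700 → container 7 (new)  [load 700/825]
  775 → container 8 (new)  [load 775/825]
  250 → container 6  [load 750/825]
  225 → container 5  [load 825/825]
8 containers opened.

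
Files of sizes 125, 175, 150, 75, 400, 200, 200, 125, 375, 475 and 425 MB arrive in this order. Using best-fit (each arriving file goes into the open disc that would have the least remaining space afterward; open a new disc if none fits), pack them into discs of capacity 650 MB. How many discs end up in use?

5

  125 → disc 1 (new)  [load 125/650]
  175 → disc 1  [load 300/650]
  150 → disc 1  [load 450/650]
  75 → disc 1  [load 525/650]
  400 → disc 2 (new)  [load 400/650]
  200 → disc 2  [load 600/650]
  200 → disc 3 (new)  [load 200/650]
  125 → disc 1  [load 650/650]
  375 → disc 3  [load 575/650]
  475 → disc 4 (new)  [load 475/650]
  425 → disc 5 (new)  [load 425/650]
5 discs opened.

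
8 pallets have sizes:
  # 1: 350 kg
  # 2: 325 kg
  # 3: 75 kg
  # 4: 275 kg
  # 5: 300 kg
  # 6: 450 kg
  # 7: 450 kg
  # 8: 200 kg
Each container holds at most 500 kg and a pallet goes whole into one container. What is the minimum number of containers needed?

Total = 450 + 450 + 350 + 325 + 300 + 275 + 200 + 75 = 2425 kg.
Lower bound: ⌈2425/500⌉ = 5 containers.
Also, 6 pallets each exceed 250 kg, and no two of those can share a container, so at least 6 containers are needed.
A packing using 6 containers:
  container 1: 450 = 450
  container 2: 450 = 450
  container 3: 350 + 75 = 425
  container 4: 325 = 325
  container 5: 300 + 200 = 500
  container 6: 275 = 275
This matches the lower bound, so 6 is optimal.

6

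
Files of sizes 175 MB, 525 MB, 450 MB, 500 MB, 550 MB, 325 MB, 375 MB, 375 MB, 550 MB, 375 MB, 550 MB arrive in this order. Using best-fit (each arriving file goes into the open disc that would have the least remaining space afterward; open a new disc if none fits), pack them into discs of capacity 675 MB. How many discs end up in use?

  175 → disc 1 (new)  [load 175/675]
  525 → disc 2 (new)  [load 525/675]
  450 → disc 1  [load 625/675]
  500 → disc 3 (new)  [load 500/675]
  550 → disc 4 (new)  [load 550/675]
  325 → disc 5 (new)  [load 325/675]
  375 → disc 6 (new)  [load 375/675]
  375 → disc 7 (new)  [load 375/675]
  550 → disc 8 (new)  [load 550/675]
  375 → disc 9 (new)  [load 375/675]
  550 → disc 10 (new)  [load 550/675]
10 discs opened.

10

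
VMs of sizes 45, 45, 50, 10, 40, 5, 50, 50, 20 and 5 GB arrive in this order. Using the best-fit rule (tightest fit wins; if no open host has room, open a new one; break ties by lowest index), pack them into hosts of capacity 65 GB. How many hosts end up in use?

  45 → host 1 (new)  [load 45/65]
  45 → host 2 (new)  [load 45/65]
  50 → host 3 (new)  [load 50/65]
  10 → host 3  [load 60/65]
  40 → host 4 (new)  [load 40/65]
  5 → host 3  [load 65/65]
  50 → host 5 (new)  [load 50/65]
  50 → host 6 (new)  [load 50/65]
  20 → host 1  [load 65/65]
  5 → host 5  [load 55/65]
6 hosts opened.

6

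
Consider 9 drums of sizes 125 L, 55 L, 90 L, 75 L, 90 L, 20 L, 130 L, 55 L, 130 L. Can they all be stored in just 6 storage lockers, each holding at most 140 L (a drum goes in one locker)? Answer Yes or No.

Total = 770 L; ⌈770/140⌉ = 6.
The bound of 6 does not rule out 6, but exhaustive search shows no assignment into 6 storage lockers of capacity 140 L exists — the minimum is 7.

No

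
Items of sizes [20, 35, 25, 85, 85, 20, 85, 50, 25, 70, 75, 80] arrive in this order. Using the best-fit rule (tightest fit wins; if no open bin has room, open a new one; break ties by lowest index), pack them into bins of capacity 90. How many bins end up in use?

9

  20 → bin 1 (new)  [load 20/90]
  35 → bin 1  [load 55/90]
  25 → bin 1  [load 80/90]
  85 → bin 2 (new)  [load 85/90]
  85 → bin 3 (new)  [load 85/90]
  20 → bin 4 (new)  [load 20/90]
  85 → bin 5 (new)  [load 85/90]
  50 → bin 4  [load 70/90]
  25 → bin 6 (new)  [load 25/90]
  70 → bin 7 (new)  [load 70/90]
  75 → bin 8 (new)  [load 75/90]
  80 → bin 9 (new)  [load 80/90]
9 bins opened.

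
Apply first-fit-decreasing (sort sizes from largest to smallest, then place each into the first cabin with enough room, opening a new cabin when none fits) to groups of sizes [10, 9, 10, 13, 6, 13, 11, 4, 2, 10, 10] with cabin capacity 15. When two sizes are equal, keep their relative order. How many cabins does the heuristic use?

Sorted descending: 13, 13, 11, 10, 10, 10, 10, 9, 6, 4, 2.
  13 → cabin 1 (new)  [load 13/15]
  13 → cabin 2 (new)  [load 13/15]
  11 → cabin 3 (new)  [load 11/15]
  10 → cabin 4 (new)  [load 10/15]
  10 → cabin 5 (new)  [load 10/15]
  10 → cabin 6 (new)  [load 10/15]
  10 → cabin 7 (new)  [load 10/15]
  9 → cabin 8 (new)  [load 9/15]
  6 → cabin 8  [load 15/15]
  4 → cabin 3  [load 15/15]
  2 → cabin 1  [load 15/15]
8 cabins opened.

8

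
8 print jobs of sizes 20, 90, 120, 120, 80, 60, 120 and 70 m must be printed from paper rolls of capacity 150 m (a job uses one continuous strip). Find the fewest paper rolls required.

Total = 120 + 120 + 120 + 90 + 80 + 70 + 60 + 20 = 680 m.
Lower bound: ⌈680/150⌉ = 5 paper rolls.
A packing using 5 paper rolls:
  roll 1: 120 + 20 = 140
  roll 2: 120 = 120
  roll 3: 120 = 120
  roll 4: 90 + 60 = 150
  roll 5: 80 + 70 = 150
This matches the lower bound, so 5 is optimal.

5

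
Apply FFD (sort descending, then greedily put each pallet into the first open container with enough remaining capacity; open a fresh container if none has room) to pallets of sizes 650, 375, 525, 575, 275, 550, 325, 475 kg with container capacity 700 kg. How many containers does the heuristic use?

Sorted descending: 650, 575, 550, 525, 475, 375, 325, 275.
  650 → container 1 (new)  [load 650/700]
  575 → container 2 (new)  [load 575/700]
  550 → container 3 (new)  [load 550/700]
  525 → container 4 (new)  [load 525/700]
  475 → container 5 (new)  [load 475/700]
  375 → container 6 (new)  [load 375/700]
  325 → container 6  [load 700/700]
  275 → container 7 (new)  [load 275/700]
7 containers opened.

7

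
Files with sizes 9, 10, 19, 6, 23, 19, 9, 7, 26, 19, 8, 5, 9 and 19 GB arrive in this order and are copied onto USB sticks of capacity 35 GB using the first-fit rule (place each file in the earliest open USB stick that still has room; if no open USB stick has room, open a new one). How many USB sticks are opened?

  9 → USB stick 1 (new)  [load 9/35]
  10 → USB stick 1  [load 19/35]
  19 → USB stick 2 (new)  [load 19/35]
  6 → USB stick 1  [load 25/35]
  23 → USB stick 3 (new)  [load 23/35]
  19 → USB stick 4 (new)  [load 19/35]
  9 → USB stick 1  [load 34/35]
  7 → USB stick 2  [load 26/35]
  26 → USB stick 5 (new)  [load 26/35]
  19 → USB stick 6 (new)  [load 19/35]
  8 → USB stick 2  [load 34/35]
  5 → USB stick 3  [load 28/35]
  9 → USB stick 4  [load 28/35]
  19 → USB stick 7 (new)  [load 19/35]
7 USB sticks opened.

7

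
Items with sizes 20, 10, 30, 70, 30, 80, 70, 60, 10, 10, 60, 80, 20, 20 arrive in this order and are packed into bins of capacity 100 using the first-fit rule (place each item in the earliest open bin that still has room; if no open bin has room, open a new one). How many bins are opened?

7

  20 → bin 1 (new)  [load 20/100]
  10 → bin 1  [load 30/100]
  30 → bin 1  [load 60/100]
  70 → bin 2 (new)  [load 70/100]
  30 → bin 1  [load 90/100]
  80 → bin 3 (new)  [load 80/100]
  70 → bin 4 (new)  [load 70/100]
  60 → bin 5 (new)  [load 60/100]
  10 → bin 1  [load 100/100]
  10 → bin 2  [load 80/100]
  60 → bin 6 (new)  [load 60/100]
  80 → bin 7 (new)  [load 80/100]
  20 → bin 2  [load 100/100]
  20 → bin 3  [load 100/100]
7 bins opened.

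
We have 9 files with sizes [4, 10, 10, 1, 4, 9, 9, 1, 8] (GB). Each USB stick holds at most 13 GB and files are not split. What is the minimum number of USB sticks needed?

5

Total = 10 + 10 + 9 + 9 + 8 + 4 + 4 + 1 + 1 = 56 GB.
Lower bound: ⌈56/13⌉ = 5 USB sticks.
A packing using 5 USB sticks:
  USB stick 1: 10 + 1 + 1 = 12
  USB stick 2: 10 = 10
  USB stick 3: 9 + 4 = 13
  USB stick 4: 9 + 4 = 13
  USB stick 5: 8 = 8
This matches the lower bound, so 5 is optimal.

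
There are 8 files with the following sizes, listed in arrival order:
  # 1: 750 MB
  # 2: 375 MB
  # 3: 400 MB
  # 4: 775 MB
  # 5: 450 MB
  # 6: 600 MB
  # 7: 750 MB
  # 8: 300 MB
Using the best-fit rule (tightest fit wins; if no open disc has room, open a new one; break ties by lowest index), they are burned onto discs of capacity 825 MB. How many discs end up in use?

  750 → disc 1 (new)  [load 750/825]
  375 → disc 2 (new)  [load 375/825]
  400 → disc 2  [load 775/825]
  775 → disc 3 (new)  [load 775/825]
  450 → disc 4 (new)  [load 450/825]
  600 → disc 5 (new)  [load 600/825]
  750 → disc 6 (new)  [load 750/825]
  300 → disc 4  [load 750/825]
6 discs opened.

6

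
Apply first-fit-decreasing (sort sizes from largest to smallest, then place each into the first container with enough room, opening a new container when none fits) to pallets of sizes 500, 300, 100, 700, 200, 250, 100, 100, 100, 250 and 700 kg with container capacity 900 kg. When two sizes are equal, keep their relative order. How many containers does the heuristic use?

Sorted descending: 700, 700, 500, 300, 250, 250, 200, 100, 100, 100, 100.
  700 → container 1 (new)  [load 700/900]
  700 → container 2 (new)  [load 700/900]
  500 → container 3 (new)  [load 500/900]
  300 → container 3  [load 800/900]
  250 → container 4 (new)  [load 250/900]
  250 → container 4  [load 500/900]
  200 → container 1  [load 900/900]
  100 → container 2  [load 800/900]
  100 → container 2  [load 900/900]
  100 → container 3  [load 900/900]
  100 → container 4  [load 600/900]
4 containers opened.

4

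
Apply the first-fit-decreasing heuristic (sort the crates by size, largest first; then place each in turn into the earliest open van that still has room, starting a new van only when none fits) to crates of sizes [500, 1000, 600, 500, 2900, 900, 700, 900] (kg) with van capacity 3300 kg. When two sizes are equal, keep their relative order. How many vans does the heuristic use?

Sorted descending: 2900, 1000, 900, 900, 700, 600, 500, 500.
  2900 → van 1 (new)  [load 2900/3300]
  1000 → van 2 (new)  [load 1000/3300]
  900 → van 2  [load 1900/3300]
  900 → van 2  [load 2800/3300]
  700 → van 3 (new)  [load 700/3300]
  600 → van 3  [load 1300/3300]
  500 → van 2  [load 3300/3300]
  500 → van 3  [load 1800/3300]
3 vans opened.

3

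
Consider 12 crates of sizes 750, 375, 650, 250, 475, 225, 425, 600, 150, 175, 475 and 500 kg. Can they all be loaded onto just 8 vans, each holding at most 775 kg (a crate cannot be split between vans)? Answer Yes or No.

A valid assignment using 8 vans:
  van 1: 750 = 750
  van 2: 650 = 650
  van 3: 600 + 175 = 775
  van 4: 500 + 250 = 750
  van 5: 475 + 225 = 700
  van 6: 475 + 150 = 625
  van 7: 425 = 425
  van 8: 375 = 375
Every load is within 775 kg, so 8 vans suffice.

Yes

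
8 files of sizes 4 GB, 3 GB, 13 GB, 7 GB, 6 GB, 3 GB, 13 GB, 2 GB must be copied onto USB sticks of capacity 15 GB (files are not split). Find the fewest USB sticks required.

4

Total = 13 + 13 + 7 + 6 + 4 + 3 + 3 + 2 = 51 GB.
Lower bound: ⌈51/15⌉ = 4 USB sticks.
A packing using 4 USB sticks:
  USB stick 1: 13 + 2 = 15
  USB stick 2: 13 = 13
  USB stick 3: 7 + 6 = 13
  USB stick 4: 4 + 3 + 3 = 10
This matches the lower bound, so 4 is optimal.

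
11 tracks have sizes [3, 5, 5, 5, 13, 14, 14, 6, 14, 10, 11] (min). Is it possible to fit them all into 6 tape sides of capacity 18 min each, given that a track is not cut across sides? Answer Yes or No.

No

Total = 100 min; ⌈100/18⌉ = 6.
The bound of 6 does not rule out 6, but exhaustive search shows no assignment into 6 tape sides of capacity 18 min exists — the minimum is 7.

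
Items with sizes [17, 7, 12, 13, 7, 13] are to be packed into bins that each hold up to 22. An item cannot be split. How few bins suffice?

4

Total = 17 + 13 + 13 + 12 + 7 + 7 = 69.
Lower bound: ⌈69/22⌉ = 4 bins.
A packing using 4 bins:
  bin 1: 17 = 17
  bin 2: 13 + 7 = 20
  bin 3: 13 + 7 = 20
  bin 4: 12 = 12
This matches the lower bound, so 4 is optimal.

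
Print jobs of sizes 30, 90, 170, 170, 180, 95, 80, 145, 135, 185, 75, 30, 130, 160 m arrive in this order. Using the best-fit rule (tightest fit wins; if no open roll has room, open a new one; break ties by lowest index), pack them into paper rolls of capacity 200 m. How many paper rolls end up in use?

10

  30 → roll 1 (new)  [load 30/200]
  90 → roll 1  [load 120/200]
  170 → roll 2 (new)  [load 170/200]
  170 → roll 3 (new)  [load 170/200]
  180 → roll 4 (new)  [load 180/200]
  95 → roll 5 (new)  [load 95/200]
  80 → roll 1  [load 200/200]
  145 → roll 6 (new)  [load 145/200]
  135 → roll 7 (new)  [load 135/200]
  185 → roll 8 (new)  [load 185/200]
  75 → roll 5  [load 170/200]
  30 → roll 2  [load 200/200]
  130 → roll 9 (new)  [load 130/200]
  160 → roll 10 (new)  [load 160/200]
10 paper rolls opened.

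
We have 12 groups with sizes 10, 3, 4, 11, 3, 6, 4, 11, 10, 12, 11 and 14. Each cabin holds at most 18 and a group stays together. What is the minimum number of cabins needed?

7

Total = 14 + 12 + 11 + 11 + 11 + 10 + 10 + 6 + 4 + 4 + 3 + 3 = 99.
Lower bound: ⌈99/18⌉ = 6 cabins.
Also, 7 groups each exceed 9, and no two of those can share a cabin, so at least 7 cabins are needed.
A packing using 7 cabins:
  cabin 1: 14 + 4 = 18
  cabin 2: 12 + 6 = 18
  cabin 3: 11 + 4 + 3 = 18
  cabin 4: 11 + 3 = 14
  cabin 5: 11 = 11
  cabin 6: 10 = 10
  cabin 7: 10 = 10
This matches the lower bound, so 7 is optimal.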